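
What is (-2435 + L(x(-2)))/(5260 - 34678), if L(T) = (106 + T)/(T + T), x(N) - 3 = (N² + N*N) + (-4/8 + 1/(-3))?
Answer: 98791/1196332 ≈ 0.082578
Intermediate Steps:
x(N) = 13/6 + 2*N² (x(N) = 3 + ((N² + N*N) + (-4/8 + 1/(-3))) = 3 + ((N² + N²) + (-4*⅛ + 1*(-⅓))) = 3 + (2*N² + (-½ - ⅓)) = 3 + (2*N² - ⅚) = 3 + (-⅚ + 2*N²) = 13/6 + 2*N²)
L(T) = (106 + T)/(2*T) (L(T) = (106 + T)/((2*T)) = (106 + T)*(1/(2*T)) = (106 + T)/(2*T))
(-2435 + L(x(-2)))/(5260 - 34678) = (-2435 + (106 + (13/6 + 2*(-2)²))/(2*(13/6 + 2*(-2)²)))/(5260 - 34678) = (-2435 + (106 + (13/6 + 2*4))/(2*(13/6 + 2*4)))/(-29418) = (-2435 + (106 + (13/6 + 8))/(2*(13/6 + 8)))*(-1/29418) = (-2435 + (106 + 61/6)/(2*(61/6)))*(-1/29418) = (-2435 + (½)*(6/61)*(697/6))*(-1/29418) = (-2435 + 697/122)*(-1/29418) = -296373/122*(-1/29418) = 98791/1196332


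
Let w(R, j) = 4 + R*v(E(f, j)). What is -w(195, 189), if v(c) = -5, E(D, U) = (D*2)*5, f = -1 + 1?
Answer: 971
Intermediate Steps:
f = 0
E(D, U) = 10*D (E(D, U) = (2*D)*5 = 10*D)
w(R, j) = 4 - 5*R (w(R, j) = 4 + R*(-5) = 4 - 5*R)
-w(195, 189) = -(4 - 5*195) = -(4 - 975) = -1*(-971) = 971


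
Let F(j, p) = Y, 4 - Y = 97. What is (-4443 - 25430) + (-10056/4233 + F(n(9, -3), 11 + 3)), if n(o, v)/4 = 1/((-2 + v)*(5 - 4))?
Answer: -42285378/1411 ≈ -29968.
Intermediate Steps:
Y = -93 (Y = 4 - 1*97 = 4 - 97 = -93)
n(o, v) = 4/(-2 + v) (n(o, v) = 4/(((-2 + v)*(5 - 4))) = 4/(((-2 + v)*1)) = 4/(-2 + v))
F(j, p) = -93
(-4443 - 25430) + (-10056/4233 + F(n(9, -3), 11 + 3)) = (-4443 - 25430) + (-10056/4233 - 93) = -29873 + (-10056*1/4233 - 93) = -29873 + (-3352/1411 - 93) = -29873 - 134575/1411 = -42285378/1411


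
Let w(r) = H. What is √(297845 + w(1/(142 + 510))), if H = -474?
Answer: √297371 ≈ 545.32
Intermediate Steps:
w(r) = -474
√(297845 + w(1/(142 + 510))) = √(297845 - 474) = √297371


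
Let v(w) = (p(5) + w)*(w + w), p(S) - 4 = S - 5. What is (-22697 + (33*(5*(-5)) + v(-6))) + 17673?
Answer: -5825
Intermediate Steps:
p(S) = -1 + S (p(S) = 4 + (S - 5) = 4 + (-5 + S) = -1 + S)
v(w) = 2*w*(4 + w) (v(w) = ((-1 + 5) + w)*(w + w) = (4 + w)*(2*w) = 2*w*(4 + w))
(-22697 + (33*(5*(-5)) + v(-6))) + 17673 = (-22697 + (33*(5*(-5)) + 2*(-6)*(4 - 6))) + 17673 = (-22697 + (33*(-25) + 2*(-6)*(-2))) + 17673 = (-22697 + (-825 + 24)) + 17673 = (-22697 - 801) + 17673 = -23498 + 17673 = -5825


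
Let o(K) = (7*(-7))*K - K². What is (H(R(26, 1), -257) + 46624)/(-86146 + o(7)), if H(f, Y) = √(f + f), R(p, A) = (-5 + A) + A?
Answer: -23312/43269 - I*√6/86538 ≈ -0.53877 - 2.8305e-5*I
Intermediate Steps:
R(p, A) = -5 + 2*A
H(f, Y) = √2*√f (H(f, Y) = √(2*f) = √2*√f)
o(K) = -K² - 49*K (o(K) = -49*K - K² = -K² - 49*K)
(H(R(26, 1), -257) + 46624)/(-86146 + o(7)) = (√2*√(-5 + 2*1) + 46624)/(-86146 - 1*7*(49 + 7)) = (√2*√(-5 + 2) + 46624)/(-86146 - 1*7*56) = (√2*√(-3) + 46624)/(-86146 - 392) = (√2*(I*√3) + 46624)/(-86538) = (I*√6 + 46624)*(-1/86538) = (46624 + I*√6)*(-1/86538) = -23312/43269 - I*√6/86538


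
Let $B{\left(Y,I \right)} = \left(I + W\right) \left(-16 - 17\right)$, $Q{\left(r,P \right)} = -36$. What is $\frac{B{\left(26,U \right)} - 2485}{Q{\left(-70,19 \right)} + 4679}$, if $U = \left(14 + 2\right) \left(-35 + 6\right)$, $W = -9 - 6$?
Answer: $\frac{13322}{4643} \approx 2.8693$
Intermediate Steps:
$W = -15$
$U = -464$ ($U = 16 \left(-29\right) = -464$)
$B{\left(Y,I \right)} = 495 - 33 I$ ($B{\left(Y,I \right)} = \left(I - 15\right) \left(-16 - 17\right) = \left(-15 + I\right) \left(-33\right) = 495 - 33 I$)
$\frac{B{\left(26,U \right)} - 2485}{Q{\left(-70,19 \right)} + 4679} = \frac{\left(495 - -15312\right) - 2485}{-36 + 4679} = \frac{\left(495 + 15312\right) - 2485}{4643} = \left(15807 - 2485\right) \frac{1}{4643} = 13322 \cdot \frac{1}{4643} = \frac{13322}{4643}$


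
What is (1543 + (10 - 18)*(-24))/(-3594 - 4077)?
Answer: -1735/7671 ≈ -0.22618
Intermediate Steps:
(1543 + (10 - 18)*(-24))/(-3594 - 4077) = (1543 - 8*(-24))/(-7671) = (1543 + 192)*(-1/7671) = 1735*(-1/7671) = -1735/7671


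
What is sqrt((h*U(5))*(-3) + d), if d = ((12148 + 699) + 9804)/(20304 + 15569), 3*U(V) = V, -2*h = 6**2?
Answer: sqrt(116631050933)/35873 ≈ 9.5201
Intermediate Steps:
h = -18 (h = -1/2*6**2 = -1/2*36 = -18)
U(V) = V/3
d = 22651/35873 (d = (12847 + 9804)/35873 = 22651*(1/35873) = 22651/35873 ≈ 0.63142)
sqrt((h*U(5))*(-3) + d) = sqrt(-6*5*(-3) + 22651/35873) = sqrt(-18*5/3*(-3) + 22651/35873) = sqrt(-30*(-3) + 22651/35873) = sqrt(90 + 22651/35873) = sqrt(3251221/35873) = sqrt(116631050933)/35873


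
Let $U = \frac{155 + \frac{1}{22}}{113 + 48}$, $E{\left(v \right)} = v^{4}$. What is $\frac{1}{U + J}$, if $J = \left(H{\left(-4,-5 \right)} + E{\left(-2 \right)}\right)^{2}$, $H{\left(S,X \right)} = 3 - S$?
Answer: $\frac{3542}{1877129} \approx 0.0018869$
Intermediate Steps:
$J = 529$ ($J = \left(\left(3 - -4\right) + \left(-2\right)^{4}\right)^{2} = \left(\left(3 + 4\right) + 16\right)^{2} = \left(7 + 16\right)^{2} = 23^{2} = 529$)
$U = \frac{3411}{3542}$ ($U = \frac{155 + \frac{1}{22}}{161} = \frac{3411}{22} \cdot \frac{1}{161} = \frac{3411}{3542} \approx 0.96302$)
$\frac{1}{U + J} = \frac{1}{\frac{3411}{3542} + 529} = \frac{1}{\frac{1877129}{3542}} = \frac{3542}{1877129}$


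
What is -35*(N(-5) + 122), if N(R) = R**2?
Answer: -5145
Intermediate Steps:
-35*(N(-5) + 122) = -35*((-5)**2 + 122) = -35*(25 + 122) = -35*147 = -5145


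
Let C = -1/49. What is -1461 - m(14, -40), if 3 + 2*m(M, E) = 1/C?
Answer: -1435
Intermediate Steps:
C = -1/49 (C = -1*1/49 = -1/49 ≈ -0.020408)
m(M, E) = -26 (m(M, E) = -3/2 + 1/(2*(-1/49)) = -3/2 + (½)*(-49) = -3/2 - 49/2 = -26)
-1461 - m(14, -40) = -1461 - 1*(-26) = -1461 + 26 = -1435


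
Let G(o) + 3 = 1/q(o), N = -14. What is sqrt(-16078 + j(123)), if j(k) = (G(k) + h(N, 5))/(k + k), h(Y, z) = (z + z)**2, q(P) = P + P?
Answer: I*sqrt(972952385)/246 ≈ 126.8*I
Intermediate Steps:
q(P) = 2*P
h(Y, z) = 4*z**2 (h(Y, z) = (2*z)**2 = 4*z**2)
G(o) = -3 + 1/(2*o)
j(k) = (97 + 1/(2*k))/(2*k) (j(k) = ((-3 + 1/(2*k)) + 4*5**2)/(k + k) = ((-3 + 1/(2*k)) + 4*25)/((2*k)) = ((-3 + 1/(2*k)) + 100)*(1/(2*k)) = (97 + 1/(2*k))*(1/(2*k)) = (97 + 1/(2*k))/(2*k))
sqrt(-16078 + j(123)) = sqrt(-16078 + (1/4)*(1 + 194*123)/123**2) = sqrt(-16078 + (1/4)*(1/15129)*(1 + 23862)) = sqrt(-16078 + (1/4)*(1/15129)*23863) = sqrt(-16078 + 23863/60516) = sqrt(-972952385/60516) = I*sqrt(972952385)/246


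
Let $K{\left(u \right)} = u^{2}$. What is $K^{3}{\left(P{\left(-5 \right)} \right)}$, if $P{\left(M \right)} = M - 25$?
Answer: $729000000$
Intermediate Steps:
$P{\left(M \right)} = -25 + M$ ($P{\left(M \right)} = M - 25 = -25 + M$)
$K^{3}{\left(P{\left(-5 \right)} \right)} = \left(\left(-25 - 5\right)^{2}\right)^{3} = \left(\left(-30\right)^{2}\right)^{3} = 900^{3} = 729000000$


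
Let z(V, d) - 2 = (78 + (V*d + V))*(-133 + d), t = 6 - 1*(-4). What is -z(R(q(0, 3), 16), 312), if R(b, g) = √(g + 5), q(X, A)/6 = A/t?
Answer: -13964 - 56027*√21 ≈ -2.7071e+5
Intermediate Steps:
t = 10 (t = 6 + 4 = 10)
q(X, A) = 3*A/5 (q(X, A) = 6*(A/10) = 3*A/5)
R(b, g) = √(5 + g)
z(V, d) = 2 + (-133 + d)*(78 + V + V*d) (z(V, d) = 2 + (78 + (V*d + V))*(-133 + d) = 2 + (78 + (V + V*d))*(-133 + d) = 2 + (78 + V + V*d)*(-133 + d) = 2 + (-133 + d)*(78 + V + V*d))
-z(R(q(0, 3), 16), 312) = -(-10372 - 133*√(5 + 16) + 78*312 + √(5 + 16)*312² - 132*√(5 + 16)*312) = -(-10372 - 133*√21 + 24336 + √21*97344 - 132*√21*312) = -(-10372 - 133*√21 + 24336 + 97344*√21 - 41184*√21) = -(13964 + 56027*√21) = -13964 - 56027*√21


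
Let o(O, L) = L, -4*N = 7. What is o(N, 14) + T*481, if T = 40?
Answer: 19254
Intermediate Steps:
N = -7/4 (N = -1/4*7 = -7/4 ≈ -1.7500)
o(N, 14) + T*481 = 14 + 40*481 = 14 + 19240 = 19254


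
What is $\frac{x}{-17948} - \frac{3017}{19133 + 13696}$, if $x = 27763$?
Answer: $- \frac{965580643}{589214892} \approx -1.6388$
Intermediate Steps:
$\frac{x}{-17948} - \frac{3017}{19133 + 13696} = \frac{27763}{-17948} - \frac{3017}{19133 + 13696} = 27763 \left(- \frac{1}{17948}\right) - \frac{3017}{32829} = - \frac{27763}{17948} - \frac{3017}{32829} = - \frac{965580643}{589214892}$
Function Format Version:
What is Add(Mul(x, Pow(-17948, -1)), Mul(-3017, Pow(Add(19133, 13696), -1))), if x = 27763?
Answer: Rational(-965580643, 589214892) ≈ -1.6388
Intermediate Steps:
Add(Mul(x, Pow(-17948, -1)), Mul(-3017, Pow(Add(19133, 13696), -1))) = Add(Mul(27763, Pow(-17948, -1)), Mul(-3017, Pow(Add(19133, 13696), -1))) = Add(Mul(27763, Rational(-1, 17948)), Mul(-3017, Pow(32829, -1))) = Add(Rational(-27763, 17948), Mul(-3017, Rational(1, 32829))) = Add(Rational(-27763, 17948), Rational(-3017, 32829)) = Rational(-965580643, 589214892)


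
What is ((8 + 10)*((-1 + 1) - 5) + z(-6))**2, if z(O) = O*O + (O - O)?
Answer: 2916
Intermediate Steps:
z(O) = O**2 (z(O) = O**2 + 0 = O**2)
((8 + 10)*((-1 + 1) - 5) + z(-6))**2 = ((8 + 10)*((-1 + 1) - 5) + (-6)**2)**2 = (18*(0 - 5) + 36)**2 = (18*(-5) + 36)**2 = (-90 + 36)**2 = (-54)**2 = 2916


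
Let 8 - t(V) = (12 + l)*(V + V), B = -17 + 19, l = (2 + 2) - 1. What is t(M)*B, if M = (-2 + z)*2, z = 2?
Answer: 16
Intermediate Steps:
M = 0 (M = (-2 + 2)*2 = 0*2 = 0)
l = 3 (l = 4 - 1 = 3)
B = 2
t(V) = 8 - 30*V (t(V) = 8 - (12 + 3)*(V + V) = 8 - 15*2*V = 8 - 30*V)
t(M)*B = (8 - 30*0)*2 = (8 + 0)*2 = 8*2 = 16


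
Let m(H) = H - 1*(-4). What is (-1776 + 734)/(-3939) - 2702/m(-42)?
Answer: 5341387/74841 ≈ 71.370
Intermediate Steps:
m(H) = 4 + H (m(H) = H + 4 = 4 + H)
(-1776 + 734)/(-3939) - 2702/m(-42) = (-1776 + 734)/(-3939) - 2702/(4 - 42) = -1042*(-1/3939) - 2702/(-38) = 1042/3939 - 2702*(-1/38) = 1042/3939 + 1351/19 = 5341387/74841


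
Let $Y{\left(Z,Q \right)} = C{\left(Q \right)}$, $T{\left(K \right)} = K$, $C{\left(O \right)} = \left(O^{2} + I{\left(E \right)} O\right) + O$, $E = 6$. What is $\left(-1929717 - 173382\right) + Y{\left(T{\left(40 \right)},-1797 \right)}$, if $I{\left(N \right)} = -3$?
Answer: $1129704$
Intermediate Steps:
$C{\left(O \right)} = O^{2} - 2 O$ ($C{\left(O \right)} = \left(O^{2} - 3 O\right) + O = O^{2} - 2 O$)
$Y{\left(Z,Q \right)} = Q \left(-2 + Q\right)$
$\left(-1929717 - 173382\right) + Y{\left(T{\left(40 \right)},-1797 \right)} = \left(-1929717 - 173382\right) - 1797 \left(-2 - 1797\right) = -2103099 - -3232803 = -2103099 + 3232803 = 1129704$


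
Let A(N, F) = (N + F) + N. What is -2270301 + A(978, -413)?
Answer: -2268758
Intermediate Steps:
A(N, F) = F + 2*N (A(N, F) = (F + N) + N = F + 2*N)
-2270301 + A(978, -413) = -2270301 + (-413 + 2*978) = -2270301 + (-413 + 1956) = -2270301 + 1543 = -2268758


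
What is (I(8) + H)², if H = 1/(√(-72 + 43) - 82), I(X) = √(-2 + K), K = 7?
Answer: (82 - 6753*√5 + I*√29)²/45603009 ≈ 4.9458 - 0.0035469*I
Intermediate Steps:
I(X) = √5 (I(X) = √(-2 + 7) = √5)
H = 1/(-82 + I*√29) (H = 1/(√(-29) - 82) = 1/(I*√29 - 82) = 1/(-82 + I*√29) ≈ -0.012143 - 0.00079745*I)
(I(8) + H)² = (√5 + (-82/6753 - I*√29/6753))² = (-82/6753 + √5 - I*√29/6753)²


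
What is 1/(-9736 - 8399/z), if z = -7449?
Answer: -7449/72515065 ≈ -0.00010272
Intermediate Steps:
1/(-9736 - 8399/z) = 1/(-9736 - 8399/(-7449)) = 1/(-9736 - 8399*(-1/7449)) = 1/(-9736 + 8399/7449) = 1/(-72515065/7449) = -7449/72515065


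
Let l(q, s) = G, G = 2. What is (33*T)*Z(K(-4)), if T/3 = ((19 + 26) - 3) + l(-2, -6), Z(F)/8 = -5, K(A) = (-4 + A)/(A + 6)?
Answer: -174240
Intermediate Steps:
l(q, s) = 2
K(A) = (-4 + A)/(6 + A)
Z(F) = -40 (Z(F) = 8*(-5) = -40)
T = 132 (T = 3*(((19 + 26) - 3) + 2) = 3*((45 - 3) + 2) = 3*(42 + 2) = 3*44 = 132)
(33*T)*Z(K(-4)) = (33*132)*(-40) = 4356*(-40) = -174240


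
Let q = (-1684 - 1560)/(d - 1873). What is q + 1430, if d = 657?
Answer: 435531/304 ≈ 1432.7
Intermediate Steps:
q = 811/304 (q = (-1684 - 1560)/(657 - 1873) = -3244/(-1216) = -3244*(-1/1216) = 811/304 ≈ 2.6678)
q + 1430 = 811/304 + 1430 = 435531/304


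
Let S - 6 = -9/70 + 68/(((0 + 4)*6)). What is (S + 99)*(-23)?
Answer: -260107/105 ≈ -2477.2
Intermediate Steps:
S = 914/105 (S = 6 + (-9/70 + 68/(((0 + 4)*6))) = 6 + (-9*1/70 + 68/((4*6))) = 6 + (-9/70 + 68/24) = 6 + (-9/70 + 68*(1/24)) = 6 + (-9/70 + 17/6) = 6 + 284/105 = 914/105 ≈ 8.7048)
(S + 99)*(-23) = (914/105 + 99)*(-23) = (11309/105)*(-23) = -260107/105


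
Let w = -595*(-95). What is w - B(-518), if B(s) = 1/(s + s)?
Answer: 58559901/1036 ≈ 56525.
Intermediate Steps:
B(s) = 1/(2*s)
w = 56525
w - B(-518) = 56525 - 1/(2*(-518)) = 56525 - (-1)/(2*518) = 56525 - 1*(-1/1036) = 56525 + 1/1036 = 58559901/1036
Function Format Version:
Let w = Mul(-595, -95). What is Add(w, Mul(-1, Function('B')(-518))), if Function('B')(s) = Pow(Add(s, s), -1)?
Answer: Rational(58559901, 1036) ≈ 56525.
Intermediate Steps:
Function('B')(s) = Mul(Rational(1, 2), Pow(s, -1)) (Function('B')(s) = Pow(Mul(2, s), -1) = Mul(Rational(1, 2), Pow(s, -1)))
w = 56525
Add(w, Mul(-1, Function('B')(-518))) = Add(56525, Mul(-1, Mul(Rational(1, 2), Pow(-518, -1)))) = Add(56525, Mul(-1, Mul(Rational(1, 2), Rational(-1, 518)))) = Add(56525, Mul(-1, Rational(-1, 1036))) = Add(56525, Rational(1, 1036)) = Rational(58559901, 1036)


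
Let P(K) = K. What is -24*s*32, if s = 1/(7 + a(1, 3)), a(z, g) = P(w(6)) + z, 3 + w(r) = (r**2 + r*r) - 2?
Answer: -256/25 ≈ -10.240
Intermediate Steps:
w(r) = -5 + 2*r**2 (w(r) = -3 + ((r**2 + r*r) - 2) = -3 + ((r**2 + r**2) - 2) = -3 + (2*r**2 - 2) = -3 + (-2 + 2*r**2) = -5 + 2*r**2)
a(z, g) = 67 + z (a(z, g) = (-5 + 2*6**2) + z = (-5 + 2*36) + z = (-5 + 72) + z = 67 + z)
s = 1/75 (s = 1/(7 + (67 + 1)) = 1/(7 + 68) = 1/75 ≈ 0.013333)
-24*s*32 = -24*1/75*32 = -8/25*32 = -256/25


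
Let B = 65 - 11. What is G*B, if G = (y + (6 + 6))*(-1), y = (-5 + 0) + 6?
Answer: -702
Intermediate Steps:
B = 54
y = 1 (y = -5 + 6 = 1)
G = -13 (G = (1 + (6 + 6))*(-1) = (1 + 12)*(-1) = 13*(-1) = -13)
G*B = -13*54 = -702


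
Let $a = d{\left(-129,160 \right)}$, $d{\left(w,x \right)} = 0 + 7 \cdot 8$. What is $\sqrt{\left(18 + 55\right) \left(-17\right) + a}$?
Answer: $i \sqrt{1185} \approx 34.424 i$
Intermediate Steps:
$d{\left(w,x \right)} = 56$ ($d{\left(w,x \right)} = 0 + 56 = 56$)
$a = 56$
$\sqrt{\left(18 + 55\right) \left(-17\right) + a} = \sqrt{\left(18 + 55\right) \left(-17\right) + 56} = \sqrt{73 \left(-17\right) + 56} = \sqrt{-1241 + 56} = \sqrt{-1185} = i \sqrt{1185}$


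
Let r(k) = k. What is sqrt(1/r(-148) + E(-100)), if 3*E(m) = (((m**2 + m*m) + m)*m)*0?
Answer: I*sqrt(37)/74 ≈ 0.082199*I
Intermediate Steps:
E(m) = 0 (E(m) = ((((m**2 + m*m) + m)*m)*0)/3 = ((((m**2 + m**2) + m)*m)*0)/3 = (((2*m**2 + m)*m)*0)/3 = (((m + 2*m**2)*m)*0)/3 = ((m*(m + 2*m**2))*0)/3 = (1/3)*0 = 0)
sqrt(1/r(-148) + E(-100)) = sqrt(1/(-148) + 0) = sqrt(-1/148 + 0) = sqrt(-1/148) = I*sqrt(37)/74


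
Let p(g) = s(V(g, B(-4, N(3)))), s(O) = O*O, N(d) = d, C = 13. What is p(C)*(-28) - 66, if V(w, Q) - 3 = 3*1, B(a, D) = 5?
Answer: -1074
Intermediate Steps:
V(w, Q) = 6 (V(w, Q) = 3 + 3*1 = 3 + 3 = 6)
s(O) = O**2
p(g) = 36 (p(g) = 6**2 = 36)
p(C)*(-28) - 66 = 36*(-28) - 66 = -1008 - 66 = -1074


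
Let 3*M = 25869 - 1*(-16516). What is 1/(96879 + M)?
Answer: 3/333022 ≈ 9.0084e-6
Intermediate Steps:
M = 42385/3 (M = (25869 - 1*(-16516))/3 = (25869 + 16516)/3 = (⅓)*42385 = 42385/3 ≈ 14128.)
1/(96879 + M) = 1/(96879 + 42385/3) = 1/(333022/3) = 3/333022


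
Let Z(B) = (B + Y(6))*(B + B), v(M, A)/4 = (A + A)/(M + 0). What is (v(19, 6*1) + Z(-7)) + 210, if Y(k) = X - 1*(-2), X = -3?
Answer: 6166/19 ≈ 324.53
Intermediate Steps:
Y(k) = -1 (Y(k) = -3 - 1*(-2) = -3 + 2 = -1)
v(M, A) = 8*A/M (v(M, A) = 4*((A + A)/(M + 0)) = 4*((2*A)/M) = 4*(2*A/M) = 8*A/M)
Z(B) = 2*B*(-1 + B) (Z(B) = (B - 1)*(B + B) = (-1 + B)*(2*B) = 2*B*(-1 + B))
(v(19, 6*1) + Z(-7)) + 210 = (8*(6*1)/19 + 2*(-7)*(-1 - 7)) + 210 = (8*6*(1/19) + 2*(-7)*(-8)) + 210 = (48/19 + 112) + 210 = 2176/19 + 210 = 6166/19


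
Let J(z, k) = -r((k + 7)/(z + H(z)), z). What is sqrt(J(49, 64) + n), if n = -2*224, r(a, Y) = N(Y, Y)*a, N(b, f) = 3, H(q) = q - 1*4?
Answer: 5*I*sqrt(159142)/94 ≈ 21.219*I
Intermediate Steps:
H(q) = -4 + q (H(q) = q - 4 = -4 + q)
r(a, Y) = 3*a
n = -448
J(z, k) = -3*(7 + k)/(-4 + 2*z) (J(z, k) = -3*(k + 7)/(z + (-4 + z)) = -3*(7 + k)/(-4 + 2*z))
sqrt(J(49, 64) + n) = sqrt(3*(-7 - 1*64)/(2*(-2 + 49)) - 448) = sqrt((3/2)*(-7 - 64)/47 - 448) = sqrt((3/2)*(1/47)*(-71) - 448) = sqrt(-213/94 - 448) = sqrt(-42325/94) = 5*I*sqrt(159142)/94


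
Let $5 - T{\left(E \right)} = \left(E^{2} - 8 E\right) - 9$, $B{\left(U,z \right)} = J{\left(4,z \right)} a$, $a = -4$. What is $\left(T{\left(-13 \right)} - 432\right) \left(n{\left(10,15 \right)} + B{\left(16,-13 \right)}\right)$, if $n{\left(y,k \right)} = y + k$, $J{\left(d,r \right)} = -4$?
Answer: $-28331$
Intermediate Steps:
$B{\left(U,z \right)} = 16$ ($B{\left(U,z \right)} = \left(-4\right) \left(-4\right) = 16$)
$T{\left(E \right)} = 14 - E^{2} + 8 E$ ($T{\left(E \right)} = 5 - \left(\left(E^{2} - 8 E\right) - 9\right) = 5 - \left(-9 + E^{2} - 8 E\right) = 5 + \left(9 - E^{2} + 8 E\right) = 14 - E^{2} + 8 E$)
$n{\left(y,k \right)} = k + y$
$\left(T{\left(-13 \right)} - 432\right) \left(n{\left(10,15 \right)} + B{\left(16,-13 \right)}\right) = \left(\left(14 - \left(-13\right)^{2} + 8 \left(-13\right)\right) - 432\right) \left(\left(15 + 10\right) + 16\right) = \left(\left(14 - 169 - 104\right) - 432\right) \left(25 + 16\right) = \left(\left(14 - 169 - 104\right) - 432\right) 41 = \left(-259 - 432\right) 41 = \left(-691\right) 41 = -28331$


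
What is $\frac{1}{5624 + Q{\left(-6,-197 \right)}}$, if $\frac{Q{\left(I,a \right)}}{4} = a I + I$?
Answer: $\frac{1}{10328} \approx 9.6824 \cdot 10^{-5}$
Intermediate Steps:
$Q{\left(I,a \right)} = 4 I + 4 I a$ ($Q{\left(I,a \right)} = 4 \left(a I + I\right) = 4 \left(I a + I\right) = 4 \left(I + I a\right) = 4 I + 4 I a$)
$\frac{1}{5624 + Q{\left(-6,-197 \right)}} = \frac{1}{5624 + 4 \left(-6\right) \left(1 - 197\right)} = \frac{1}{5624 + 4 \left(-6\right) \left(-196\right)} = \frac{1}{5624 + 4704} = \frac{1}{10328}$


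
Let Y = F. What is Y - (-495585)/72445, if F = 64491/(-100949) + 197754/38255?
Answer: 636269468398164/55953678083555 ≈ 11.371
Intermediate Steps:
F = 17495965341/3861803995 (F = 64491*(-1/100949) + 197754*(1/38255) = -64491/100949 + 197754/38255 = 17495965341/3861803995 ≈ 4.5305)
Y = 17495965341/3861803995 ≈ 4.5305
Y - (-495585)/72445 = 17495965341/3861803995 - (-495585)/72445 = 17495965341/3861803995 - 1*(-99117/14489) = 17495965341/3861803995 + 99117/14489 = 636269468398164/55953678083555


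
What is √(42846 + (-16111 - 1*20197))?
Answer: √6538 ≈ 80.858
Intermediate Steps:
√(42846 + (-16111 - 1*20197)) = √(42846 + (-16111 - 20197)) = √(42846 - 36308) = √6538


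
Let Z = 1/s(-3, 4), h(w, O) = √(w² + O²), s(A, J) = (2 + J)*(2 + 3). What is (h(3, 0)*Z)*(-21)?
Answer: -21/10 ≈ -2.1000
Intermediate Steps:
s(A, J) = 10 + 5*J (s(A, J) = (2 + J)*5 = 10 + 5*J)
h(w, O) = √(O² + w²)
Z = 1/30 (Z = 1/(10 + 5*4) = 1/(10 + 20) = 1/30 ≈ 0.033333)
(h(3, 0)*Z)*(-21) = (√(0² + 3²)*(1/30))*(-21) = (√(0 + 9)*(1/30))*(-21) = (√9*(1/30))*(-21) = (3*(1/30))*(-21) = (⅒)*(-21) = -21/10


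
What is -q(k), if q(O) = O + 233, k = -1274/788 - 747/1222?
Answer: -27777328/120367 ≈ -230.77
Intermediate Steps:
k = -268183/120367 (k = -1274*1/788 - 747*1/1222 = -637/394 - 747/1222 = -268183/120367 ≈ -2.2280)
q(O) = 233 + O
-q(k) = -(233 - 268183/120367) = -1*27777328/120367 = -27777328/120367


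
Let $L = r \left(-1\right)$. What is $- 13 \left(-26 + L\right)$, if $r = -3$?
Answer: $299$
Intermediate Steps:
$L = 3$ ($L = \left(-3\right) \left(-1\right) = 3$)
$- 13 \left(-26 + L\right) = - 13 \left(-26 + 3\right) = \left(-13\right) \left(-23\right) = 299$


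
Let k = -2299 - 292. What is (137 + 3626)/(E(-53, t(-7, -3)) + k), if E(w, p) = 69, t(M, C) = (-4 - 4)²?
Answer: -3763/2522 ≈ -1.4921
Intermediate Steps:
t(M, C) = 64 (t(M, C) = (-8)² = 64)
k = -2591
(137 + 3626)/(E(-53, t(-7, -3)) + k) = (137 + 3626)/(69 - 2591) = 3763/(-2522) = 3763*(-1/2522) = -3763/2522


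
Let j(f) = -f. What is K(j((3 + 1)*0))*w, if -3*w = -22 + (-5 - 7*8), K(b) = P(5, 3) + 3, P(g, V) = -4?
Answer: -83/3 ≈ -27.667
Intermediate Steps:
K(b) = -1 (K(b) = -4 + 3 = -1)
w = 83/3 (w = -(-22 + (-5 - 7*8))/3 = -(-22 + (-5 - 56))/3 = -(-22 - 61)/3 = -⅓*(-83) = 83/3 ≈ 27.667)
K(j((3 + 1)*0))*w = -1*83/3 = -83/3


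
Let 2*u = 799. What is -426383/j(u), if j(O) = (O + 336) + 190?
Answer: -852766/1851 ≈ -460.71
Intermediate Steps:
u = 799/2 (u = (½)*799 = 799/2 ≈ 399.50)
j(O) = 526 + O (j(O) = (336 + O) + 190 = 526 + O)
-426383/j(u) = -426383/(526 + 799/2) = -426383/1851/2 = -426383*2/1851 = -852766/1851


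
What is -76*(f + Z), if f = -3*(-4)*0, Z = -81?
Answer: 6156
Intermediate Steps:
f = 0 (f = 12*0 = 0)
-76*(f + Z) = -76*(0 - 81) = -76*(-81) = 6156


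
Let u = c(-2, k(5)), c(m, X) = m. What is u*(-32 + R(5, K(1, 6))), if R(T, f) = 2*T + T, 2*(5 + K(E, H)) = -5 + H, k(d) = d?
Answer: 34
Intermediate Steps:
K(E, H) = -15/2 + H/2 (K(E, H) = -5 + (-5 + H)/2 = -5 + (-5/2 + H/2) = -15/2 + H/2)
R(T, f) = 3*T
u = -2
u*(-32 + R(5, K(1, 6))) = -2*(-32 + 3*5) = -2*(-32 + 15) = -2*(-17) = 34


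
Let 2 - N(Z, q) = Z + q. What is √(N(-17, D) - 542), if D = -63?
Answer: 2*I*√115 ≈ 21.448*I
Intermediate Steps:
N(Z, q) = 2 - Z - q (N(Z, q) = 2 - (Z + q) = 2 + (-Z - q) = 2 - Z - q)
√(N(-17, D) - 542) = √((2 - 1*(-17) - 1*(-63)) - 542) = √((2 + 17 + 63) - 542) = √(82 - 542) = √(-460) = 2*I*√115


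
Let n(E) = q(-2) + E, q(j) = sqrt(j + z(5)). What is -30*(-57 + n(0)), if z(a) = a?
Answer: 1710 - 30*sqrt(3) ≈ 1658.0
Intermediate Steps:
q(j) = sqrt(5 + j) (q(j) = sqrt(j + 5) = sqrt(5 + j))
n(E) = E + sqrt(3) (n(E) = sqrt(5 - 2) + E = sqrt(3) + E = E + sqrt(3))
-30*(-57 + n(0)) = -30*(-57 + (0 + sqrt(3))) = -30*(-57 + sqrt(3)) = 1710 - 30*sqrt(3)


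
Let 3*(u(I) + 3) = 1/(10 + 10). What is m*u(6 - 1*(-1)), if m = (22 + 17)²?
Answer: -90753/20 ≈ -4537.6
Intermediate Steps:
u(I) = -179/60 (u(I) = -3 + 1/(3*(10 + 10)) = -3 + (⅓)/20 = -3 + (⅓)*(1/20) = -3 + 1/60 = -179/60)
m = 1521 (m = 39² = 1521)
m*u(6 - 1*(-1)) = 1521*(-179/60) = -90753/20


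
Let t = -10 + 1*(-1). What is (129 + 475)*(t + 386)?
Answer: 226500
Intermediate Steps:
t = -11 (t = -10 - 1 = -11)
(129 + 475)*(t + 386) = (129 + 475)*(-11 + 386) = 604*375 = 226500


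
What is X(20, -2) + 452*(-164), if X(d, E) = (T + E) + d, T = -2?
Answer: -74112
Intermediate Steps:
X(d, E) = -2 + E + d (X(d, E) = (-2 + E) + d = -2 + E + d)
X(20, -2) + 452*(-164) = (-2 - 2 + 20) + 452*(-164) = 16 - 74128 = -74112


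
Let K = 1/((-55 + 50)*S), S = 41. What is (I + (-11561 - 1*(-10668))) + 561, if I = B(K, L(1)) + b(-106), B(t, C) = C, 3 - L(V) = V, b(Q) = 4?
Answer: -326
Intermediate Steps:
L(V) = 3 - V
K = -1/205 (K = 1/((-55 + 50)*41) = (1/41)/(-5) = -1/5*1/41 = -1/205 ≈ -0.0048781)
I = 6 (I = (3 - 1*1) + 4 = (3 - 1) + 4 = 2 + 4 = 6)
(I + (-11561 - 1*(-10668))) + 561 = (6 + (-11561 - 1*(-10668))) + 561 = (6 + (-11561 + 10668)) + 561 = (6 - 893) + 561 = -887 + 561 = -326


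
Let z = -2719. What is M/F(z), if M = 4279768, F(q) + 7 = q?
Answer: -2139884/1363 ≈ -1570.0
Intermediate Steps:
F(q) = -7 + q
M/F(z) = 4279768/(-7 - 2719) = 4279768/(-2726) = 4279768*(-1/2726) = -2139884/1363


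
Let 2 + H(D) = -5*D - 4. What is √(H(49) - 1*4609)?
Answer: 18*I*√15 ≈ 69.714*I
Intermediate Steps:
H(D) = -6 - 5*D (H(D) = -2 + (-5*D - 4) = -2 + (-4 - 5*D) = -6 - 5*D)
√(H(49) - 1*4609) = √((-6 - 5*49) - 1*4609) = √((-6 - 245) - 4609) = √(-251 - 4609) = √(-4860) = 18*I*√15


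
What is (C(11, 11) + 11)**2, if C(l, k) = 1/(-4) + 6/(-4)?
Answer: 1369/16 ≈ 85.563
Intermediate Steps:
C(l, k) = -7/4 (C(l, k) = 1*(-1/4) + 6*(-1/4) = -1/4 - 3/2 = -7/4)
(C(11, 11) + 11)**2 = (-7/4 + 11)**2 = (37/4)**2 = 1369/16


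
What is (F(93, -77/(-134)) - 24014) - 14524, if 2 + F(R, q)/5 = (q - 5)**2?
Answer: -690409643/17956 ≈ -38450.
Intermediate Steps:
F(R, q) = -10 + 5*(-5 + q)**2 (F(R, q) = -10 + 5*(q - 5)**2 = -10 + 5*(-5 + q)**2)
(F(93, -77/(-134)) - 24014) - 14524 = ((-10 + 5*(-5 - 77/(-134))**2) - 24014) - 14524 = ((-10 + 5*(-5 - 77*(-1/134))**2) - 24014) - 14524 = ((-10 + 5*(-5 + 77/134)**2) - 24014) - 14524 = ((-10 + 5*(-593/134)**2) - 24014) - 14524 = ((-10 + 5*(351649/17956)) - 24014) - 14524 = ((-10 + 1758245/17956) - 24014) - 14524 = (1578685/17956 - 24014) - 14524 = -429616699/17956 - 14524 = -690409643/17956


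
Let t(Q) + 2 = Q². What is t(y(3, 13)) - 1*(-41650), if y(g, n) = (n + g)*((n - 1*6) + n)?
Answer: 144048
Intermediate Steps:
y(g, n) = (-6 + 2*n)*(g + n) (y(g, n) = (g + n)*((n - 6) + n) = (g + n)*((-6 + n) + n) = (g + n)*(-6 + 2*n) = (-6 + 2*n)*(g + n))
t(Q) = -2 + Q²
t(y(3, 13)) - 1*(-41650) = (-2 + (-6*3 - 6*13 + 2*13² + 2*3*13)²) - 1*(-41650) = (-2 + (-18 - 78 + 2*169 + 78)²) + 41650 = (-2 + (-18 - 78 + 338 + 78)²) + 41650 = (-2 + 320²) + 41650 = (-2 + 102400) + 41650 = 102398 + 41650 = 144048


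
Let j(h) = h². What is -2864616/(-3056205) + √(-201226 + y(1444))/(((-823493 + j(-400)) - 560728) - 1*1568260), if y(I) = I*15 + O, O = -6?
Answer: 954872/1018735 - 2*I*√44893/2792481 ≈ 0.93731 - 0.00015175*I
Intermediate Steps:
y(I) = -6 + 15*I (y(I) = I*15 - 6 = 15*I - 6 = -6 + 15*I)
-2864616/(-3056205) + √(-201226 + y(1444))/(((-823493 + j(-400)) - 560728) - 1*1568260) = -2864616/(-3056205) + √(-201226 + (-6 + 15*1444))/(((-823493 + (-400)²) - 560728) - 1*1568260) = -2864616*(-1/3056205) + √(-201226 + (-6 + 21660))/(((-823493 + 160000) - 560728) - 1568260) = 954872/1018735 + √(-201226 + 21654)/((-663493 - 560728) - 1568260) = 954872/1018735 + √(-179572)/(-1224221 - 1568260) = 954872/1018735 + (2*I*√44893)/(-2792481) = 954872/1018735 + (2*I*√44893)*(-1/2792481) = 954872/1018735 - 2*I*√44893/2792481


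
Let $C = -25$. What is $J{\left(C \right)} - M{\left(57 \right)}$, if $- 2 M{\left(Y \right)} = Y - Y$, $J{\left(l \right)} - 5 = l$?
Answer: $-20$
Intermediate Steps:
$J{\left(l \right)} = 5 + l$
$M{\left(Y \right)} = 0$ ($M{\left(Y \right)} = - \frac{Y - Y}{2} = \left(- \frac{1}{2}\right) 0 = 0$)
$J{\left(C \right)} - M{\left(57 \right)} = \left(5 - 25\right) - 0 = -20 + 0 = -20$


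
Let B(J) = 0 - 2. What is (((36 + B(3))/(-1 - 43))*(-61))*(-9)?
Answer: -9333/22 ≈ -424.23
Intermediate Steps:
B(J) = -2
(((36 + B(3))/(-1 - 43))*(-61))*(-9) = (((36 - 2)/(-1 - 43))*(-61))*(-9) = ((34/(-44))*(-61))*(-9) = ((34*(-1/44))*(-61))*(-9) = -17/22*(-61)*(-9) = (1037/22)*(-9) = -9333/22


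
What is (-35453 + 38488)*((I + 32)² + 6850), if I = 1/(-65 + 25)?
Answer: 7645675487/320 ≈ 2.3893e+7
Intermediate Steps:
I = -1/40 (I = 1/(-40) = -1/40 ≈ -0.025000)
(-35453 + 38488)*((I + 32)² + 6850) = (-35453 + 38488)*((-1/40 + 32)² + 6850) = 3035*((1279/40)² + 6850) = 3035*(1635841/1600 + 6850) = 3035*(12595841/1600) = 7645675487/320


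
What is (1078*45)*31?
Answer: 1503810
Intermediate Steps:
(1078*45)*31 = 48510*31 = 1503810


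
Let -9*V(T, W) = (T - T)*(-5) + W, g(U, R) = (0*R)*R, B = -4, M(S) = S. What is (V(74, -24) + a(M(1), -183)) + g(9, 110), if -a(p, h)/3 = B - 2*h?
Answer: -3250/3 ≈ -1083.3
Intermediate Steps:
g(U, R) = 0 (g(U, R) = 0*R = 0)
V(T, W) = -W/9 (V(T, W) = -((T - T)*(-5) + W)/9 = -(0*(-5) + W)/9 = -(0 + W)/9 = -W/9)
a(p, h) = 12 + 6*h (a(p, h) = -3*(-4 - 2*h) = 12 + 6*h)
(V(74, -24) + a(M(1), -183)) + g(9, 110) = (-⅑*(-24) + (12 + 6*(-183))) + 0 = (8/3 + (12 - 1098)) + 0 = (8/3 - 1086) + 0 = -3250/3 + 0 = -3250/3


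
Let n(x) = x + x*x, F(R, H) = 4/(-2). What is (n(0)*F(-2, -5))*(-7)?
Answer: 0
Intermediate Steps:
F(R, H) = -2 (F(R, H) = 4*(-1/2) = -2)
n(x) = x + x**2
(n(0)*F(-2, -5))*(-7) = ((0*(1 + 0))*(-2))*(-7) = ((0*1)*(-2))*(-7) = (0*(-2))*(-7) = 0*(-7) = 0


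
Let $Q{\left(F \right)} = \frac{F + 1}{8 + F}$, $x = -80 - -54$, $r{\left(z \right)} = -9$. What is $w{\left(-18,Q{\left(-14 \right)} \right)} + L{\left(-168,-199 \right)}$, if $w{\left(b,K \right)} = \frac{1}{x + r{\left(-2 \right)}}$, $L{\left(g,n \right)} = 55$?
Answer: $\frac{1924}{35} \approx 54.971$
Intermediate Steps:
$x = -26$ ($x = -80 + 54 = -26$)
$Q{\left(F \right)} = \frac{1 + F}{8 + F}$
$w{\left(b,K \right)} = - \frac{1}{35}$ ($w{\left(b,K \right)} = \frac{1}{-26 - 9} = \frac{1}{-35} = - \frac{1}{35}$)
$w{\left(-18,Q{\left(-14 \right)} \right)} + L{\left(-168,-199 \right)} = - \frac{1}{35} + 55 = \frac{1924}{35}$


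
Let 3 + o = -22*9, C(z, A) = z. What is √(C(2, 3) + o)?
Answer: I*√199 ≈ 14.107*I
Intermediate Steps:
o = -201 (o = -3 - 22*9 = -3 - 198 = -201)
√(C(2, 3) + o) = √(2 - 201) = √(-199) = I*√199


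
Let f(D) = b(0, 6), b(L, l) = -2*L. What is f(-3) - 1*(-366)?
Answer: 366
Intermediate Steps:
f(D) = 0 (f(D) = -2*0 = 0)
f(-3) - 1*(-366) = 0 - 1*(-366) = 0 + 366 = 366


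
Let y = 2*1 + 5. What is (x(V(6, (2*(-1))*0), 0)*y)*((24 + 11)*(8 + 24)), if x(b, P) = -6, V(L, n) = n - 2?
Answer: -47040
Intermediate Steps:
V(L, n) = -2 + n
y = 7 (y = 2 + 5 = 7)
(x(V(6, (2*(-1))*0), 0)*y)*((24 + 11)*(8 + 24)) = (-6*7)*((24 + 11)*(8 + 24)) = -1470*32 = -42*1120 = -47040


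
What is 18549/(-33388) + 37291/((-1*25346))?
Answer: -857607431/423126124 ≈ -2.0268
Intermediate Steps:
18549/(-33388) + 37291/((-1*25346)) = 18549*(-1/33388) + 37291/(-25346) = -18549/33388 + 37291*(-1/25346) = -18549/33388 - 37291/25346 = -857607431/423126124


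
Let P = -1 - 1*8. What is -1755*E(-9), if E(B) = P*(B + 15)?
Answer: 94770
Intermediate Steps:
P = -9 (P = -1 - 8 = -9)
E(B) = -135 - 9*B (E(B) = -9*(B + 15) = -9*(15 + B) = -135 - 9*B)
-1755*E(-9) = -1755*(-135 - 9*(-9)) = -1755*(-135 + 81) = -1755*(-54) = 94770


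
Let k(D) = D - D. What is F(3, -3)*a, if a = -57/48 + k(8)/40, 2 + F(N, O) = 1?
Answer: 19/16 ≈ 1.1875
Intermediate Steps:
F(N, O) = -1 (F(N, O) = -2 + 1 = -1)
k(D) = 0
a = -19/16 (a = -57/48 + 0/40 = -57*1/48 + 0*(1/40) = -19/16 + 0 = -19/16 ≈ -1.1875)
F(3, -3)*a = -1*(-19/16) = 19/16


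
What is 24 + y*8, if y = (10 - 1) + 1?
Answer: 104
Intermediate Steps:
y = 10 (y = 9 + 1 = 10)
24 + y*8 = 24 + 10*8 = 24 + 80 = 104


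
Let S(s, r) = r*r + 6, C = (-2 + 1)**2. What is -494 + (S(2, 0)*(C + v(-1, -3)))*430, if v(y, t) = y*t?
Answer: 9826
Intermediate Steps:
v(y, t) = t*y
C = 1 (C = (-1)**2 = 1)
S(s, r) = 6 + r**2 (S(s, r) = r**2 + 6 = 6 + r**2)
-494 + (S(2, 0)*(C + v(-1, -3)))*430 = -494 + ((6 + 0**2)*(1 - 3*(-1)))*430 = -494 + ((6 + 0)*(1 + 3))*430 = -494 + (6*4)*430 = -494 + 24*430 = -494 + 10320 = 9826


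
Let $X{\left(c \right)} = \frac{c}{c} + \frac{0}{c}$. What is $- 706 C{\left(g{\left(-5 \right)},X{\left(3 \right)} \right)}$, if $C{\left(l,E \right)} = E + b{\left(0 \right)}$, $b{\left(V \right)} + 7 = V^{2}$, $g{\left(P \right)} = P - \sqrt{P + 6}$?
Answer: $4236$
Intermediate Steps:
$X{\left(c \right)} = 1$ ($X{\left(c \right)} = 1 + 0 = 1$)
$g{\left(P \right)} = P - \sqrt{6 + P}$
$b{\left(V \right)} = -7 + V^{2}$
$C{\left(l,E \right)} = -7 + E$ ($C{\left(l,E \right)} = E - \left(7 - 0^{2}\right) = E + \left(-7 + 0\right) = E - 7 = -7 + E$)
$- 706 C{\left(g{\left(-5 \right)},X{\left(3 \right)} \right)} = - 706 \left(-7 + 1\right) = \left(-706\right) \left(-6\right) = 4236$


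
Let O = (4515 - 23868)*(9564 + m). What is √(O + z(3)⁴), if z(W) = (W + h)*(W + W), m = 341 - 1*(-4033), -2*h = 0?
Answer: 3*I*√29959682 ≈ 16421.0*I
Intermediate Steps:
h = 0 (h = -½*0 = 0)
m = 4374 (m = 341 + 4033 = 4374)
z(W) = 2*W² (z(W) = (W + 0)*(W + W) = W*(2*W) = 2*W²)
O = -269742114 (O = (4515 - 23868)*(9564 + 4374) = -19353*13938 = -269742114)
√(O + z(3)⁴) = √(-269742114 + (2*3²)⁴) = √(-269742114 + (2*9)⁴) = √(-269742114 + 18⁴) = √(-269742114 + 104976) = √(-269637138) = 3*I*√29959682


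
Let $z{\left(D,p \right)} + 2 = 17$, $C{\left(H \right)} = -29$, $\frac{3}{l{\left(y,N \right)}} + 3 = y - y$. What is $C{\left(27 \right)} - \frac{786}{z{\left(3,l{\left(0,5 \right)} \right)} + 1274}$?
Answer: $- \frac{38167}{1289} \approx -29.61$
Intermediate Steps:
$l{\left(y,N \right)} = -1$ ($l{\left(y,N \right)} = \frac{3}{-3 + \left(y - y\right)} = \frac{3}{-3 + 0} = \frac{3}{-3} = 3 \left(- \frac{1}{3}\right) = -1$)
$z{\left(D,p \right)} = 15$ ($z{\left(D,p \right)} = -2 + 17 = 15$)
$C{\left(27 \right)} - \frac{786}{z{\left(3,l{\left(0,5 \right)} \right)} + 1274} = -29 - \frac{786}{15 + 1274} = -29 - \frac{786}{1289} = - \frac{38167}{1289}$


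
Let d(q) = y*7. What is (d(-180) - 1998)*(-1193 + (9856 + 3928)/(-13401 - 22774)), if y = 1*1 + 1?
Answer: 85650389056/36175 ≈ 2.3677e+6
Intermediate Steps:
y = 2 (y = 1 + 1 = 2)
d(q) = 14 (d(q) = 2*7 = 14)
(d(-180) - 1998)*(-1193 + (9856 + 3928)/(-13401 - 22774)) = (14 - 1998)*(-1193 + (9856 + 3928)/(-13401 - 22774)) = -1984*(-1193 + 13784/(-36175)) = -1984*(-1193 + 13784*(-1/36175)) = -1984*(-1193 - 13784/36175) = -1984*(-43170559/36175) = 85650389056/36175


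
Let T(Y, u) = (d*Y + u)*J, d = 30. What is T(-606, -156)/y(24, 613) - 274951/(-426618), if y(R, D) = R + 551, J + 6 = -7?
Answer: 101850176249/245305350 ≈ 415.20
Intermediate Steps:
J = -13 (J = -6 - 7 = -13)
T(Y, u) = -390*Y - 13*u (T(Y, u) = (30*Y + u)*(-13) = (u + 30*Y)*(-13) = -390*Y - 13*u)
y(R, D) = 551 + R
T(-606, -156)/y(24, 613) - 274951/(-426618) = (-390*(-606) - 13*(-156))/(551 + 24) - 274951/(-426618) = (236340 + 2028)/575 - 274951*(-1/426618) = 238368*(1/575) + 274951/426618 = 238368/575 + 274951/426618 = 101850176249/245305350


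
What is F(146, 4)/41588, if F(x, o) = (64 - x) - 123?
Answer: -205/41588 ≈ -0.0049293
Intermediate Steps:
F(x, o) = -59 - x
F(146, 4)/41588 = (-59 - 1*146)/41588 = (-59 - 146)*(1/41588) = -205*1/41588 = -205/41588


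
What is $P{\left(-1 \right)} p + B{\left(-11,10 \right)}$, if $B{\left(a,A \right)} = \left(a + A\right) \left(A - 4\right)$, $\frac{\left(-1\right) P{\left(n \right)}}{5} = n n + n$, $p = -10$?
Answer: $-6$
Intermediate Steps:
$P{\left(n \right)} = - 5 n - 5 n^{2}$ ($P{\left(n \right)} = - 5 \left(n n + n\right) = - 5 \left(n^{2} + n\right) = - 5 \left(n + n^{2}\right) = - 5 n - 5 n^{2}$)
$B{\left(a,A \right)} = \left(-4 + A\right) \left(A + a\right)$ ($B{\left(a,A \right)} = \left(A + a\right) \left(-4 + A\right) = \left(-4 + A\right) \left(A + a\right)$)
$P{\left(-1 \right)} p + B{\left(-11,10 \right)} = \left(-5\right) \left(-1\right) \left(1 - 1\right) \left(-10\right) + \left(10^{2} - 40 - -44 + 10 \left(-11\right)\right) = \left(-5\right) \left(-1\right) 0 \left(-10\right) + \left(100 - 40 + 44 - 110\right) = 0 \left(-10\right) - 6 = 0 - 6 = -6$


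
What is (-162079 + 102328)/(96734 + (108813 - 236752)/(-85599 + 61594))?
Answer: -1434322755/2322227609 ≈ -0.61765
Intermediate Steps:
(-162079 + 102328)/(96734 + (108813 - 236752)/(-85599 + 61594)) = -59751/(96734 - 127939/(-24005)) = -59751/(96734 - 127939*(-1/24005)) = -59751/(96734 + 127939/24005) = -59751/2322227609/24005 = -59751*24005/2322227609 = -1434322755/2322227609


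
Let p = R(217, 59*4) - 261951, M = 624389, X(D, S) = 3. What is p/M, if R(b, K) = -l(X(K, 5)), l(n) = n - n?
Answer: -261951/624389 ≈ -0.41953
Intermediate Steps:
l(n) = 0
R(b, K) = 0 (R(b, K) = -1*0 = 0)
p = -261951 (p = 0 - 261951 = -261951)
p/M = -261951/624389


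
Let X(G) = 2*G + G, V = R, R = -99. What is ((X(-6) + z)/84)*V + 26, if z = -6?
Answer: 380/7 ≈ 54.286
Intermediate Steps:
V = -99
X(G) = 3*G
((X(-6) + z)/84)*V + 26 = ((3*(-6) - 6)/84)*(-99) + 26 = ((-18 - 6)*(1/84))*(-99) + 26 = -24*1/84*(-99) + 26 = -2/7*(-99) + 26 = 198/7 + 26 = 380/7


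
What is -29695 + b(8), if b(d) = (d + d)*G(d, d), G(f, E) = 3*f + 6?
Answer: -29215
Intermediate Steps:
G(f, E) = 6 + 3*f
b(d) = 2*d*(6 + 3*d) (b(d) = (d + d)*(6 + 3*d) = (2*d)*(6 + 3*d) = 2*d*(6 + 3*d))
-29695 + b(8) = -29695 + 6*8*(2 + 8) = -29695 + 6*8*10 = -29695 + 480 = -29215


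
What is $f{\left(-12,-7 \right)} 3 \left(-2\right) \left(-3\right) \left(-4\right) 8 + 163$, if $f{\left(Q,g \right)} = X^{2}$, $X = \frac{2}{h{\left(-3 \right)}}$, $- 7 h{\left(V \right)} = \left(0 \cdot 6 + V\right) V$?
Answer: $- \frac{11077}{9} \approx -1230.8$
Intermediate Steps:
$h{\left(V \right)} = - \frac{V^{2}}{7}$ ($h{\left(V \right)} = - \frac{\left(0 \cdot 6 + V\right) V}{7} = - \frac{\left(0 + V\right) V}{7} = - \frac{V V}{7} = - \frac{V^{2}}{7}$)
$X = - \frac{14}{9}$ ($X = \frac{2}{\left(- \frac{1}{7}\right) \left(-3\right)^{2}} = \frac{2}{\left(- \frac{1}{7}\right) 9} = \frac{2}{- \frac{9}{7}} = 2 \left(- \frac{7}{9}\right) = - \frac{14}{9} \approx -1.5556$)
$f{\left(Q,g \right)} = \frac{196}{81}$ ($f{\left(Q,g \right)} = \left(- \frac{14}{9}\right)^{2} = \frac{196}{81}$)
$f{\left(-12,-7 \right)} 3 \left(-2\right) \left(-3\right) \left(-4\right) 8 + 163 = \frac{196 \cdot 3 \left(-2\right) \left(-3\right) \left(-4\right) 8}{81} + 163 = \frac{196 \cdot 3 \cdot 6 \left(-4\right) 8}{81} + 163 = \frac{196 \cdot 3 \left(-24\right) 8}{81} + 163 = \frac{196 \left(\left(-72\right) 8\right)}{81} + 163 = \frac{196}{81} \left(-576\right) + 163 = - \frac{12544}{9} + 163 = - \frac{11077}{9}$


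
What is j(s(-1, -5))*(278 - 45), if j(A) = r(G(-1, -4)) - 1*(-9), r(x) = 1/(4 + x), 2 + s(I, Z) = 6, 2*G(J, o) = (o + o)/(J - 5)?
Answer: 30057/14 ≈ 2146.9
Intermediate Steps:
G(J, o) = o/(-5 + J) (G(J, o) = ((o + o)/(J - 5))/2 = ((2*o)/(-5 + J))/2 = (2*o/(-5 + J))/2 = o/(-5 + J))
s(I, Z) = 4 (s(I, Z) = -2 + 6 = 4)
j(A) = 129/14 (j(A) = 1/(4 - 4/(-5 - 1)) - 1*(-9) = 1/(4 - 4/(-6)) + 9 = 1/(4 - 4*(-⅙)) + 9 = 1/(4 + ⅔) + 9 = 1/(14/3) + 9 = 3/14 + 9 = 129/14)
j(s(-1, -5))*(278 - 45) = 129*(278 - 45)/14 = (129/14)*233 = 30057/14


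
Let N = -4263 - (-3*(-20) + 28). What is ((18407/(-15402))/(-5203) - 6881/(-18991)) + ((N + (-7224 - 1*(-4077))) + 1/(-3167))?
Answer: -5162419065665682563/688539408451026 ≈ -7497.6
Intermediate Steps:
N = -4351 (N = -4263 - (60 + 28) = -4263 - 1*88 = -4263 - 88 = -4351)
((18407/(-15402))/(-5203) - 6881/(-18991)) + ((N + (-7224 - 1*(-4077))) + 1/(-3167)) = ((18407/(-15402))/(-5203) - 6881/(-18991)) + ((-4351 + (-7224 - 1*(-4077))) + 1/(-3167)) = ((18407*(-1/15402))*(-1/5203) - 6881*(-1/18991)) + ((-4351 + (-7224 + 4077)) - 1/3167) = (-18407/15402*(-1/5203) + 983/2713) + ((-4351 - 3147) - 1/3167) = (18407/80136606 + 983/2713) + (-7498 - 1/3167) = 78824221889/217410612078 - 23746167/3167 = -5162419065665682563/688539408451026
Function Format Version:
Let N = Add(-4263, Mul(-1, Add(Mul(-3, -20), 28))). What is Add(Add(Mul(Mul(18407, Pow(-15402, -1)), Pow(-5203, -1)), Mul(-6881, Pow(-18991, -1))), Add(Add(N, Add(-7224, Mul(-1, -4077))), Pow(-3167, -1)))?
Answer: Rational(-5162419065665682563, 688539408451026) ≈ -7497.6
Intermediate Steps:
N = -4351 (N = Add(-4263, Mul(-1, Add(60, 28))) = Add(-4263, Mul(-1, 88)) = Add(-4263, -88) = -4351)
Add(Add(Mul(Mul(18407, Pow(-15402, -1)), Pow(-5203, -1)), Mul(-6881, Pow(-18991, -1))), Add(Add(N, Add(-7224, Mul(-1, -4077))), Pow(-3167, -1))) = Add(Add(Mul(Mul(18407, Pow(-15402, -1)), Pow(-5203, -1)), Mul(-6881, Pow(-18991, -1))), Add(Add(-4351, Add(-7224, Mul(-1, -4077))), Pow(-3167, -1))) = Add(Add(Mul(Mul(18407, Rational(-1, 15402)), Rational(-1, 5203)), Mul(-6881, Rational(-1, 18991))), Add(Add(-4351, Add(-7224, 4077)), Rational(-1, 3167))) = Add(Add(Mul(Rational(-18407, 15402), Rational(-1, 5203)), Rational(983, 2713)), Add(Add(-4351, -3147), Rational(-1, 3167))) = Add(Add(Rational(18407, 80136606), Rational(983, 2713)), Add(-7498, Rational(-1, 3167))) = Add(Rational(78824221889, 217410612078), Rational(-23746167, 3167)) = Rational(-5162419065665682563, 688539408451026)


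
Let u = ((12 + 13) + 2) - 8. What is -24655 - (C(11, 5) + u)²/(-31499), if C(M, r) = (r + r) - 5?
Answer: -776607269/31499 ≈ -24655.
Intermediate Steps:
C(M, r) = -5 + 2*r (C(M, r) = 2*r - 5 = -5 + 2*r)
u = 19 (u = (25 + 2) - 8 = 27 - 8 = 19)
-24655 - (C(11, 5) + u)²/(-31499) = -24655 - ((-5 + 2*5) + 19)²/(-31499) = -24655 - ((-5 + 10) + 19)²*(-1)/31499 = -24655 - (5 + 19)²*(-1)/31499 = -24655 - 24²*(-1)/31499 = -24655 - 576*(-1)/31499 = -24655 - 1*(-576/31499) = -24655 + 576/31499 = -776607269/31499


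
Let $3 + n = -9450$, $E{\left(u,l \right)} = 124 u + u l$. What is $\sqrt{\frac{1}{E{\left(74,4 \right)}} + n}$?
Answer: $\frac{i \sqrt{3312936155}}{592} \approx 97.227 i$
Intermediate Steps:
$E{\left(u,l \right)} = 124 u + l u$
$n = -9453$ ($n = -3 - 9450 = -9453$)
$\sqrt{\frac{1}{E{\left(74,4 \right)}} + n} = \sqrt{\frac{1}{74 \left(124 + 4\right)} - 9453} = \sqrt{\frac{1}{74 \cdot 128} - 9453} = \sqrt{\frac{1}{9472} - 9453} = \sqrt{- \frac{89538815}{9472}} = \frac{i \sqrt{3312936155}}{592}$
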